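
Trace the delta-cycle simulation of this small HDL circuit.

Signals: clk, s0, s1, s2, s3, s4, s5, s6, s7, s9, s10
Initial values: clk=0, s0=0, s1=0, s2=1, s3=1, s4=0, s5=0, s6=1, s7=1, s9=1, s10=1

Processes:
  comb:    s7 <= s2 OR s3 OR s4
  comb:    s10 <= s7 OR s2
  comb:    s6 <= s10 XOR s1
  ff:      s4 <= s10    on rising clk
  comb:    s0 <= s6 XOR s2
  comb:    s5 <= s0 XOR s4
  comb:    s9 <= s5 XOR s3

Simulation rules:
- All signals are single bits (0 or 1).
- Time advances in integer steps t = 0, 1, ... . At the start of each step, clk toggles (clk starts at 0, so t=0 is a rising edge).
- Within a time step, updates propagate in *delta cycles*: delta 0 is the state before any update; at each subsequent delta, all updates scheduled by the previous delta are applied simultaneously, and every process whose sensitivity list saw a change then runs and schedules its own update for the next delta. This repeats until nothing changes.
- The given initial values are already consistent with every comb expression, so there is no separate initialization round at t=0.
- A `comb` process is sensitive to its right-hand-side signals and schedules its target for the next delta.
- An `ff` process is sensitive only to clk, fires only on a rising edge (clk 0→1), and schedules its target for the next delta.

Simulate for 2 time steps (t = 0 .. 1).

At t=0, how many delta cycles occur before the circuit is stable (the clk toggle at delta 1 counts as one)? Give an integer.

4

t=0 Δ0: clk=0 s0=0 s1=0 s4=0 s7=1 s5=0 s9=1 s10=1 s3=1 s6=1 s2=1
  Δ1: clk:0→1
  Δ2: s4:0→1
  Δ3: s5:0→1
  Δ4: s9:1→0
  (4Δ to stable)
t=1 Δ0: clk=1 s0=0 s1=0 s4=1 s7=1 s5=1 s9=0 s10=1 s3=1 s6=1 s2=1
  Δ1: clk:1→0
  (1Δ to stable)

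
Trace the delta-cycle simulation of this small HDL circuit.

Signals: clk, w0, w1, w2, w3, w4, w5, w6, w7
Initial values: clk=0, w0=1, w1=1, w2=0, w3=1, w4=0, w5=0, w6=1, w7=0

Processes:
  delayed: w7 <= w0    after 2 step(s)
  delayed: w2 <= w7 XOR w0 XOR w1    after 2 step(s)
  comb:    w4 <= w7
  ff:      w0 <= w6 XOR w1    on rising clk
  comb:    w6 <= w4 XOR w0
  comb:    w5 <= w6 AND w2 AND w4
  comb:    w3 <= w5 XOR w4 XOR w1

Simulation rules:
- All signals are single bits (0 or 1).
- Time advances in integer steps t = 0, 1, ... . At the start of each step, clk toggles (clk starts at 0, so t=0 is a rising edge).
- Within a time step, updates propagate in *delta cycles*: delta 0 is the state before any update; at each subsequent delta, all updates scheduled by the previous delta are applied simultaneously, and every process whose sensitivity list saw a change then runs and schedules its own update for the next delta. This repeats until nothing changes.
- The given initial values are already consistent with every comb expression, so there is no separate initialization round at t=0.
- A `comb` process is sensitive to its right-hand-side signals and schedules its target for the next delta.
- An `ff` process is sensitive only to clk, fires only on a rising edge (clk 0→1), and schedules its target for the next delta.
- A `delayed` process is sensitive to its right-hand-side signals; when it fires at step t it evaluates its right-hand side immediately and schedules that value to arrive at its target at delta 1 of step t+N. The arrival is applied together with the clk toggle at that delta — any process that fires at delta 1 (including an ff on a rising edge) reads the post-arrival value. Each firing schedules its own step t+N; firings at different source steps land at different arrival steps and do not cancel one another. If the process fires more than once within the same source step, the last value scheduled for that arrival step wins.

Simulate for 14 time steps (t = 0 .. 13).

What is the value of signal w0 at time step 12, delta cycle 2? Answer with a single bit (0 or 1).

t=0 Δ0: clk=0 w1=1 w6=1 w0=1 w7=0 w5=0 w3=1 w2=0 w4=0
  Δ1: clk:0→1
  Δ2: w0:1→0
  Δ3: w6:1→0
  (3Δ to stable)
t=1 Δ0: clk=1 w1=1 w6=0 w0=0 w7=0 w5=0 w3=1 w2=0 w4=0
  Δ1: clk:1→0
  (1Δ to stable)
t=2 Δ0: clk=0 w1=1 w6=0 w0=0 w7=0 w5=0 w3=1 w2=0 w4=0
  Δ1: clk:0→1, w2:0→1
  Δ2: w0:0→1
  Δ3: w6:0→1
  (3Δ to stable)
t=3 Δ0: clk=1 w1=1 w6=1 w0=1 w7=0 w5=0 w3=1 w2=1 w4=0
  Δ1: clk:1→0
  (1Δ to stable)
t=4 Δ0: clk=0 w1=1 w6=1 w0=1 w7=0 w5=0 w3=1 w2=1 w4=0
  Δ1: clk:0→1, w7:0→1, w2:1→0
  Δ2: w0:1→0, w4:0→1
  Δ3: w3:1→0
  (3Δ to stable)
t=5 Δ0: clk=1 w1=1 w6=1 w0=0 w7=1 w5=0 w3=0 w2=0 w4=1
  Δ1: clk:1→0
  (1Δ to stable)
t=6 Δ0: clk=0 w1=1 w6=1 w0=0 w7=1 w5=0 w3=0 w2=0 w4=1
  Δ1: clk:0→1, w7:1→0
  Δ2: w4:1→0
  Δ3: w6:1→0, w3:0→1
  (3Δ to stable)
t=7 Δ0: clk=1 w1=1 w6=0 w0=0 w7=0 w5=0 w3=1 w2=0 w4=0
  Δ1: clk:1→0
  (1Δ to stable)
t=8 Δ0: clk=0 w1=1 w6=0 w0=0 w7=0 w5=0 w3=1 w2=0 w4=0
  Δ1: clk:0→1, w2:0→1
  Δ2: w0:0→1
  Δ3: w6:0→1
  (3Δ to stable)
t=9 Δ0: clk=1 w1=1 w6=1 w0=1 w7=0 w5=0 w3=1 w2=1 w4=0
  Δ1: clk:1→0
  (1Δ to stable)
t=10 Δ0: clk=0 w1=1 w6=1 w0=1 w7=0 w5=0 w3=1 w2=1 w4=0
  Δ1: clk:0→1, w7:0→1, w2:1→0
  Δ2: w0:1→0, w4:0→1
  Δ3: w3:1→0
  (3Δ to stable)
t=11 Δ0: clk=1 w1=1 w6=1 w0=0 w7=1 w5=0 w3=0 w2=0 w4=1
  Δ1: clk:1→0
  (1Δ to stable)
t=12 Δ0: clk=0 w1=1 w6=1 w0=0 w7=1 w5=0 w3=0 w2=0 w4=1
  Δ1: clk:0→1, w7:1→0
  Δ2: w4:1→0
  Δ3: w6:1→0, w3:0→1
  (3Δ to stable)
t=13 Δ0: clk=1 w1=1 w6=0 w0=0 w7=0 w5=0 w3=1 w2=0 w4=0
  Δ1: clk:1→0
  (1Δ to stable)

0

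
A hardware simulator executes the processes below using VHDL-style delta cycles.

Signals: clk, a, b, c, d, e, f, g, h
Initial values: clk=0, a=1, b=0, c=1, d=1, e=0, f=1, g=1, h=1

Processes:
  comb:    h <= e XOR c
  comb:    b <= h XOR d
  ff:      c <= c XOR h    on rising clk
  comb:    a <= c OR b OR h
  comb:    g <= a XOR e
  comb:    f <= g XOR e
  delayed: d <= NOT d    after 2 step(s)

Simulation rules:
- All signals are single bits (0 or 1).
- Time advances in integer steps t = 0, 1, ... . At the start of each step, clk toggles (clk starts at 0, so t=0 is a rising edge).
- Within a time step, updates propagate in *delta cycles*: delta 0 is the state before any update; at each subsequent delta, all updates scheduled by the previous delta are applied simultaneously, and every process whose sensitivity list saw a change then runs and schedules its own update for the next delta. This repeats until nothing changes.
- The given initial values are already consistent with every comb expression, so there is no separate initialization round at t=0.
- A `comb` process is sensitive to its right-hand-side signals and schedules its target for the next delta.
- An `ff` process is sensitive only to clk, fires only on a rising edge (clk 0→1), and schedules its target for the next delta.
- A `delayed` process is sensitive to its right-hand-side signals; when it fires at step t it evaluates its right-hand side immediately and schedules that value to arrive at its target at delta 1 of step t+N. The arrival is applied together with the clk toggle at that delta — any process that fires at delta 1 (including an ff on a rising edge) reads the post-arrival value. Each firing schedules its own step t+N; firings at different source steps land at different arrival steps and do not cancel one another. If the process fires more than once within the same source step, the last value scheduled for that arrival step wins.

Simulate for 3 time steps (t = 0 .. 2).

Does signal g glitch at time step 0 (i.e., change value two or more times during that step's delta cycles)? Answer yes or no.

yes

t0.Δ0 f=1 h=1 g=1 a=1 clk=0 c=1 e=0 b=0 d=1
t0.Δ1 f=1 h=1 g=1 a=1 clk=1 c=1 e=0 b=0 d=1
t0.Δ2 f=1 h=1 g=1 a=1 clk=1 c=0 e=0 b=0 d=1
t0.Δ3 f=1 h=0 g=1 a=1 clk=1 c=0 e=0 b=0 d=1
t0.Δ4 f=1 h=0 g=1 a=0 clk=1 c=0 e=0 b=1 d=1
t0.Δ5 f=1 h=0 g=0 a=1 clk=1 c=0 e=0 b=1 d=1
t0.Δ6 f=0 h=0 g=1 a=1 clk=1 c=0 e=0 b=1 d=1
t0.Δ7 f=1 h=0 g=1 a=1 clk=1 c=0 e=0 b=1 d=1
t1.Δ0 f=1 h=0 g=1 a=1 clk=1 c=0 e=0 b=1 d=1
t1.Δ1 f=1 h=0 g=1 a=1 clk=0 c=0 e=0 b=1 d=1
t2.Δ0 f=1 h=0 g=1 a=1 clk=0 c=0 e=0 b=1 d=1
t2.Δ1 f=1 h=0 g=1 a=1 clk=1 c=0 e=0 b=1 d=1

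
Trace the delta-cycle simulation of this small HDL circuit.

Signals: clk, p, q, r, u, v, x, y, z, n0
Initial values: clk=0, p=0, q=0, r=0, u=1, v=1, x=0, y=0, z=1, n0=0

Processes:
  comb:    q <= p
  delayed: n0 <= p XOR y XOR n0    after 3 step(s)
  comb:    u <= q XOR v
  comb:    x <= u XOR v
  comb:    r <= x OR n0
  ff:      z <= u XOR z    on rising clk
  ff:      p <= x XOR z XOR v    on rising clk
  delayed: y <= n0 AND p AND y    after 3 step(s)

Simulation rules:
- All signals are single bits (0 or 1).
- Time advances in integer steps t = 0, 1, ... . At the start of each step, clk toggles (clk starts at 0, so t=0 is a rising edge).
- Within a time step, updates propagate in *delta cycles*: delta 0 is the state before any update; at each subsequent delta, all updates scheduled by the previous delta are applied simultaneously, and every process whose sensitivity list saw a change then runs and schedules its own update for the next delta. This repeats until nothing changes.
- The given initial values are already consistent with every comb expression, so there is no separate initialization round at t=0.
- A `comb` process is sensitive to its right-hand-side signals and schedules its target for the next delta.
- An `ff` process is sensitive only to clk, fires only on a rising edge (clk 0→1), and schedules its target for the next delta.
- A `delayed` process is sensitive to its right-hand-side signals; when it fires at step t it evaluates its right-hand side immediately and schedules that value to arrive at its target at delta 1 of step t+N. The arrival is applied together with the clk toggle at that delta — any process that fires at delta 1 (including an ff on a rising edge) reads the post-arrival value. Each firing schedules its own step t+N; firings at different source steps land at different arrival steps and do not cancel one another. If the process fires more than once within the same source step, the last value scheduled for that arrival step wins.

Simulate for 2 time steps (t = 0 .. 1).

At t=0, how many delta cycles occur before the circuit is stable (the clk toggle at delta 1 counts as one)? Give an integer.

2

t=0 Δ0: n0=0 v=1 y=0 p=0 x=0 clk=0 u=1 q=0 r=0 z=1
  Δ1: clk:0→1
  Δ2: z:1→0
  (2Δ to stable)
t=1 Δ0: n0=0 v=1 y=0 p=0 x=0 clk=1 u=1 q=0 r=0 z=0
  Δ1: clk:1→0
  (1Δ to stable)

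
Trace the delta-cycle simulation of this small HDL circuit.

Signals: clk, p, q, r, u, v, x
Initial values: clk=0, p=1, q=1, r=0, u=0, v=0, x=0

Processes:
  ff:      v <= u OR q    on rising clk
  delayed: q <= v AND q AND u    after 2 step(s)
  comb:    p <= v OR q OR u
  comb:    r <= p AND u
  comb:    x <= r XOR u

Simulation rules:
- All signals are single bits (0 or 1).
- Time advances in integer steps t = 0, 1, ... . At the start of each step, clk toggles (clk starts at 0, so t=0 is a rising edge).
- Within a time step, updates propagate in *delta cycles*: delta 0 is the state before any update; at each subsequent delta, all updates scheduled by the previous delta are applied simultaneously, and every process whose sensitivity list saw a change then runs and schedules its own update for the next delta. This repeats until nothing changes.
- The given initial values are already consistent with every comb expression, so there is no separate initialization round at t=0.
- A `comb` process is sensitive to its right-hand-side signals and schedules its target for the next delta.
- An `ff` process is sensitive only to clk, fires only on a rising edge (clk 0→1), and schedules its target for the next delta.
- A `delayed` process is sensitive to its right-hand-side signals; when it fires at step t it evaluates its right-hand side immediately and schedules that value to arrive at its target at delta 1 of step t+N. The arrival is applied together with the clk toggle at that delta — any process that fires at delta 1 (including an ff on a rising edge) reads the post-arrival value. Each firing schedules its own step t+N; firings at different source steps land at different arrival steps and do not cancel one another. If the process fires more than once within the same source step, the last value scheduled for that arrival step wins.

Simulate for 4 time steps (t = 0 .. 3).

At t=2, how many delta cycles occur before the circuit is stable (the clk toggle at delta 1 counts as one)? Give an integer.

3

t0.Δ0 v=0 p=1 x=0 clk=0 q=1 u=0 r=0
t0.Δ1 v=0 p=1 x=0 clk=1 q=1 u=0 r=0
t0.Δ2 v=1 p=1 x=0 clk=1 q=1 u=0 r=0
t1.Δ0 v=1 p=1 x=0 clk=1 q=1 u=0 r=0
t1.Δ1 v=1 p=1 x=0 clk=0 q=1 u=0 r=0
t2.Δ0 v=1 p=1 x=0 clk=0 q=1 u=0 r=0
t2.Δ1 v=1 p=1 x=0 clk=1 q=0 u=0 r=0
t2.Δ2 v=0 p=1 x=0 clk=1 q=0 u=0 r=0
t2.Δ3 v=0 p=0 x=0 clk=1 q=0 u=0 r=0
t3.Δ0 v=0 p=0 x=0 clk=1 q=0 u=0 r=0
t3.Δ1 v=0 p=0 x=0 clk=0 q=0 u=0 r=0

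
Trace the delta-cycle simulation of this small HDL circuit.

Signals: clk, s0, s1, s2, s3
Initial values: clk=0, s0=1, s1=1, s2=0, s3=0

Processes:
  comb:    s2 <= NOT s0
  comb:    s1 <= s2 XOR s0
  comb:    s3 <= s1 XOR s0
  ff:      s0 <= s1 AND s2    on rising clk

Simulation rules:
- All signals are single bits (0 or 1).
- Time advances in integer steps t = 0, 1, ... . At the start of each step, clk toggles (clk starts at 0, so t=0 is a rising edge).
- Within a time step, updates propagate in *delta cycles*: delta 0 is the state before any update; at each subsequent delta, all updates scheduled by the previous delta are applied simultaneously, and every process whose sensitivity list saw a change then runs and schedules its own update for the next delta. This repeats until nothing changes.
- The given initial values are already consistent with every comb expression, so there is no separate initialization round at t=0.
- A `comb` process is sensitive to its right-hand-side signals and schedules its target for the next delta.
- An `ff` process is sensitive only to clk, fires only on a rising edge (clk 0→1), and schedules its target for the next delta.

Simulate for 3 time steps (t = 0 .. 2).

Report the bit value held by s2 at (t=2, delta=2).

t0.Δ0 s3=0 s1=1 s2=0 clk=0 s0=1
t0.Δ1 s3=0 s1=1 s2=0 clk=1 s0=1
t0.Δ2 s3=0 s1=1 s2=0 clk=1 s0=0
t0.Δ3 s3=1 s1=0 s2=1 clk=1 s0=0
t0.Δ4 s3=0 s1=1 s2=1 clk=1 s0=0
t0.Δ5 s3=1 s1=1 s2=1 clk=1 s0=0
t1.Δ0 s3=1 s1=1 s2=1 clk=1 s0=0
t1.Δ1 s3=1 s1=1 s2=1 clk=0 s0=0
t2.Δ0 s3=1 s1=1 s2=1 clk=0 s0=0
t2.Δ1 s3=1 s1=1 s2=1 clk=1 s0=0
t2.Δ2 s3=1 s1=1 s2=1 clk=1 s0=1
t2.Δ3 s3=0 s1=0 s2=0 clk=1 s0=1
t2.Δ4 s3=1 s1=1 s2=0 clk=1 s0=1
t2.Δ5 s3=0 s1=1 s2=0 clk=1 s0=1

1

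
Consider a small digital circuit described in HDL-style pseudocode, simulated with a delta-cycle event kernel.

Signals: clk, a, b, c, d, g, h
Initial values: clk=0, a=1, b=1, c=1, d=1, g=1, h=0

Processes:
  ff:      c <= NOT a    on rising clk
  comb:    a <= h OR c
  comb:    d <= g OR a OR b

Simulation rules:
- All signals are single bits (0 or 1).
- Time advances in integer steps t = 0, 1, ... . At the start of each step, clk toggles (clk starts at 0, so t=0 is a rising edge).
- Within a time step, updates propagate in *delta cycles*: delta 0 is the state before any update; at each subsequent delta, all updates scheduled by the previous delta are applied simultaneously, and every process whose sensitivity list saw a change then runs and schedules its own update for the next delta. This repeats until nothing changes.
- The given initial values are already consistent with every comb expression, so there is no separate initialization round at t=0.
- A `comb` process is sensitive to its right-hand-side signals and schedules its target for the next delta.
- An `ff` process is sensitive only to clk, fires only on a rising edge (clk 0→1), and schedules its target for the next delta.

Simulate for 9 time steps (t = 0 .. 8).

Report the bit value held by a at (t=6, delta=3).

1

t0.Δ0 h=0 g=1 clk=0 c=1 a=1 d=1 b=1
t0.Δ1 h=0 g=1 clk=1 c=1 a=1 d=1 b=1
t0.Δ2 h=0 g=1 clk=1 c=0 a=1 d=1 b=1
t0.Δ3 h=0 g=1 clk=1 c=0 a=0 d=1 b=1
t1.Δ0 h=0 g=1 clk=1 c=0 a=0 d=1 b=1
t1.Δ1 h=0 g=1 clk=0 c=0 a=0 d=1 b=1
t2.Δ0 h=0 g=1 clk=0 c=0 a=0 d=1 b=1
t2.Δ1 h=0 g=1 clk=1 c=0 a=0 d=1 b=1
t2.Δ2 h=0 g=1 clk=1 c=1 a=0 d=1 b=1
t2.Δ3 h=0 g=1 clk=1 c=1 a=1 d=1 b=1
t3.Δ0 h=0 g=1 clk=1 c=1 a=1 d=1 b=1
t3.Δ1 h=0 g=1 clk=0 c=1 a=1 d=1 b=1
t4.Δ0 h=0 g=1 clk=0 c=1 a=1 d=1 b=1
t4.Δ1 h=0 g=1 clk=1 c=1 a=1 d=1 b=1
t4.Δ2 h=0 g=1 clk=1 c=0 a=1 d=1 b=1
t4.Δ3 h=0 g=1 clk=1 c=0 a=0 d=1 b=1
t5.Δ0 h=0 g=1 clk=1 c=0 a=0 d=1 b=1
t5.Δ1 h=0 g=1 clk=0 c=0 a=0 d=1 b=1
t6.Δ0 h=0 g=1 clk=0 c=0 a=0 d=1 b=1
t6.Δ1 h=0 g=1 clk=1 c=0 a=0 d=1 b=1
t6.Δ2 h=0 g=1 clk=1 c=1 a=0 d=1 b=1
t6.Δ3 h=0 g=1 clk=1 c=1 a=1 d=1 b=1
t7.Δ0 h=0 g=1 clk=1 c=1 a=1 d=1 b=1
t7.Δ1 h=0 g=1 clk=0 c=1 a=1 d=1 b=1
t8.Δ0 h=0 g=1 clk=0 c=1 a=1 d=1 b=1
t8.Δ1 h=0 g=1 clk=1 c=1 a=1 d=1 b=1
t8.Δ2 h=0 g=1 clk=1 c=0 a=1 d=1 b=1
t8.Δ3 h=0 g=1 clk=1 c=0 a=0 d=1 b=1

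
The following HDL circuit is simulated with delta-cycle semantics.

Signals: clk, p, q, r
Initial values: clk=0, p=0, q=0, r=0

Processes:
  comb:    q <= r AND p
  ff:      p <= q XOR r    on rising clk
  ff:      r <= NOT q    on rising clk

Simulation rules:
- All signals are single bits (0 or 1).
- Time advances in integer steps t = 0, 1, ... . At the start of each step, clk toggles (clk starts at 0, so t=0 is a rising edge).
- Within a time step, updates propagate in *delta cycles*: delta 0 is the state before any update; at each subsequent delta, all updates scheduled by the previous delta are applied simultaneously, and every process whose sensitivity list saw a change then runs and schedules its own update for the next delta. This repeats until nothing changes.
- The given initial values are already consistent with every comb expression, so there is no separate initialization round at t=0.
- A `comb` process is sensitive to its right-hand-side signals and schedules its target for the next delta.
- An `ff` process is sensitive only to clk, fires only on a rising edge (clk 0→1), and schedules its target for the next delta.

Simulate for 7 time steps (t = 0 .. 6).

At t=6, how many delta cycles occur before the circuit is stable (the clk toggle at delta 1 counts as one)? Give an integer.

t0.Δ0 clk=0 r=0 q=0 p=0
t0.Δ1 clk=1 r=0 q=0 p=0
t0.Δ2 clk=1 r=1 q=0 p=0
t1.Δ0 clk=1 r=1 q=0 p=0
t1.Δ1 clk=0 r=1 q=0 p=0
t2.Δ0 clk=0 r=1 q=0 p=0
t2.Δ1 clk=1 r=1 q=0 p=0
t2.Δ2 clk=1 r=1 q=0 p=1
t2.Δ3 clk=1 r=1 q=1 p=1
t3.Δ0 clk=1 r=1 q=1 p=1
t3.Δ1 clk=0 r=1 q=1 p=1
t4.Δ0 clk=0 r=1 q=1 p=1
t4.Δ1 clk=1 r=1 q=1 p=1
t4.Δ2 clk=1 r=0 q=1 p=0
t4.Δ3 clk=1 r=0 q=0 p=0
t5.Δ0 clk=1 r=0 q=0 p=0
t5.Δ1 clk=0 r=0 q=0 p=0
t6.Δ0 clk=0 r=0 q=0 p=0
t6.Δ1 clk=1 r=0 q=0 p=0
t6.Δ2 clk=1 r=1 q=0 p=0

2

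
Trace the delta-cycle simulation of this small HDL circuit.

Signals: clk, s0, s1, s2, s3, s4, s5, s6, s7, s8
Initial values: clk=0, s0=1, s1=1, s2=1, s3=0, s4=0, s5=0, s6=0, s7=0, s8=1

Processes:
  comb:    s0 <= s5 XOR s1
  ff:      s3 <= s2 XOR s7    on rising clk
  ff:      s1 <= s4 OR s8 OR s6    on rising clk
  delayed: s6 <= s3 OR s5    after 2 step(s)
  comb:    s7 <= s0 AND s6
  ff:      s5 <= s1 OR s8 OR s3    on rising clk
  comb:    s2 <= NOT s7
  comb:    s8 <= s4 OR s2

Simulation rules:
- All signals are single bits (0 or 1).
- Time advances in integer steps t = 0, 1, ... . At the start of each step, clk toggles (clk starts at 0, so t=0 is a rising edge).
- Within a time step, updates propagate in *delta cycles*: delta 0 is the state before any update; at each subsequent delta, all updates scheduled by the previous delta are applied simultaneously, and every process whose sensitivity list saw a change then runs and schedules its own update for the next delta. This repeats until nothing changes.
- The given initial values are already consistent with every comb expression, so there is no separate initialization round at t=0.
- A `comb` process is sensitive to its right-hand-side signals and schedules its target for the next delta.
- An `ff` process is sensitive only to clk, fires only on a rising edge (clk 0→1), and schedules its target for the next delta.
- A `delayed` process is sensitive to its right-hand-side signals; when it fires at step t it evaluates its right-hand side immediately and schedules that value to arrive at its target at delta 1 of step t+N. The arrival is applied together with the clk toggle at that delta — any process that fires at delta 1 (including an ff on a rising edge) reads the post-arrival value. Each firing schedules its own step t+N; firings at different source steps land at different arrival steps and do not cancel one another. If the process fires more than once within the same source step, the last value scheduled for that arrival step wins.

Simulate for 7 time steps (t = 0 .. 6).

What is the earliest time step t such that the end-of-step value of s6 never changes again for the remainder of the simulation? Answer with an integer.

2

t=0 Δ0: s3=0 s8=1 s2=1 s4=0 s7=0 s5=0 clk=0 s0=1 s1=1 s6=0
  Δ1: clk:0→1
  Δ2: s3:0→1, s5:0→1
  Δ3: s0:1→0
  (3Δ to stable)
t=1 Δ0: s3=1 s8=1 s2=1 s4=0 s7=0 s5=1 clk=1 s0=0 s1=1 s6=0
  Δ1: clk:1→0
  (1Δ to stable)
t=2 Δ0: s3=1 s8=1 s2=1 s4=0 s7=0 s5=1 clk=0 s0=0 s1=1 s6=0
  Δ1: clk:0→1, s6:0→1
  (1Δ to stable)
t=3 Δ0: s3=1 s8=1 s2=1 s4=0 s7=0 s5=1 clk=1 s0=0 s1=1 s6=1
  Δ1: clk:1→0
  (1Δ to stable)
t=4 Δ0: s3=1 s8=1 s2=1 s4=0 s7=0 s5=1 clk=0 s0=0 s1=1 s6=1
  Δ1: clk:0→1
  (1Δ to stable)
t=5 Δ0: s3=1 s8=1 s2=1 s4=0 s7=0 s5=1 clk=1 s0=0 s1=1 s6=1
  Δ1: clk:1→0
  (1Δ to stable)
t=6 Δ0: s3=1 s8=1 s2=1 s4=0 s7=0 s5=1 clk=0 s0=0 s1=1 s6=1
  Δ1: clk:0→1
  (1Δ to stable)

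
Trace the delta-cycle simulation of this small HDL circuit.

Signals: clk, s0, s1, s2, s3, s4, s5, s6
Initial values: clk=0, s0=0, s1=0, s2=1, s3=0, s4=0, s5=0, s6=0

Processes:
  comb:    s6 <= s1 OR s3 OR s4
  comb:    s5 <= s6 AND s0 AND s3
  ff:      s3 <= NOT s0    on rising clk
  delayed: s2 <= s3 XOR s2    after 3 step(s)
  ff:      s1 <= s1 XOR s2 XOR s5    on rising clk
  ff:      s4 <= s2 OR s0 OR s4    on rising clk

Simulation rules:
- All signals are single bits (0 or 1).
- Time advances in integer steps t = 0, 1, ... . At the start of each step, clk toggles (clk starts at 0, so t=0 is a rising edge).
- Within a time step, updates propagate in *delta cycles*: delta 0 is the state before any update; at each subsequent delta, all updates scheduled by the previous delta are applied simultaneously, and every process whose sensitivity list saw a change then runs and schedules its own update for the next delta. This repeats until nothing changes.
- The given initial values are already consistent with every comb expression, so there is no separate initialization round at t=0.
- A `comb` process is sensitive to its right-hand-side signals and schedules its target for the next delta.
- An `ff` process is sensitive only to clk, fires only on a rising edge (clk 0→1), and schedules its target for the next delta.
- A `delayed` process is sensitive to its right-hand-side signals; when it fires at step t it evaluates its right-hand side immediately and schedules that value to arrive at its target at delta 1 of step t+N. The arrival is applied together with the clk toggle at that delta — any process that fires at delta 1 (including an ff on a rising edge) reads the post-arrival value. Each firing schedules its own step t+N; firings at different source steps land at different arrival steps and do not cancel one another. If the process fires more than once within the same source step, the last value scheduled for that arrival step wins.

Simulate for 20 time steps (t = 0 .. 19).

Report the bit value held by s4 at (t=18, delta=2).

1

t=0 Δ0: s3=0 s0=0 s2=1 clk=0 s4=0 s6=0 s5=0 s1=0
  Δ1: clk:0→1
  Δ2: s3:0→1, s4:0→1, s1:0→1
  Δ3: s6:0→1
  (3Δ to stable)
t=1 Δ0: s3=1 s0=0 s2=1 clk=1 s4=1 s6=1 s5=0 s1=1
  Δ1: clk:1→0
  (1Δ to stable)
t=2 Δ0: s3=1 s0=0 s2=1 clk=0 s4=1 s6=1 s5=0 s1=1
  Δ1: clk:0→1
  Δ2: s1:1→0
  (2Δ to stable)
t=3 Δ0: s3=1 s0=0 s2=1 clk=1 s4=1 s6=1 s5=0 s1=0
  Δ1: s2:1→0, clk:1→0
  (1Δ to stable)
t=4 Δ0: s3=1 s0=0 s2=0 clk=0 s4=1 s6=1 s5=0 s1=0
  Δ1: clk:0→1
  (1Δ to stable)
t=5 Δ0: s3=1 s0=0 s2=0 clk=1 s4=1 s6=1 s5=0 s1=0
  Δ1: clk:1→0
  (1Δ to stable)
t=6 Δ0: s3=1 s0=0 s2=0 clk=0 s4=1 s6=1 s5=0 s1=0
  Δ1: s2:0→1, clk:0→1
  Δ2: s1:0→1
  (2Δ to stable)
t=7 Δ0: s3=1 s0=0 s2=1 clk=1 s4=1 s6=1 s5=0 s1=1
  Δ1: clk:1→0
  (1Δ to stable)
t=8 Δ0: s3=1 s0=0 s2=1 clk=0 s4=1 s6=1 s5=0 s1=1
  Δ1: clk:0→1
  Δ2: s1:1→0
  (2Δ to stable)
t=9 Δ0: s3=1 s0=0 s2=1 clk=1 s4=1 s6=1 s5=0 s1=0
  Δ1: s2:1→0, clk:1→0
  (1Δ to stable)
t=10 Δ0: s3=1 s0=0 s2=0 clk=0 s4=1 s6=1 s5=0 s1=0
  Δ1: clk:0→1
  (1Δ to stable)
t=11 Δ0: s3=1 s0=0 s2=0 clk=1 s4=1 s6=1 s5=0 s1=0
  Δ1: clk:1→0
  (1Δ to stable)
t=12 Δ0: s3=1 s0=0 s2=0 clk=0 s4=1 s6=1 s5=0 s1=0
  Δ1: s2:0→1, clk:0→1
  Δ2: s1:0→1
  (2Δ to stable)
t=13 Δ0: s3=1 s0=0 s2=1 clk=1 s4=1 s6=1 s5=0 s1=1
  Δ1: clk:1→0
  (1Δ to stable)
t=14 Δ0: s3=1 s0=0 s2=1 clk=0 s4=1 s6=1 s5=0 s1=1
  Δ1: clk:0→1
  Δ2: s1:1→0
  (2Δ to stable)
t=15 Δ0: s3=1 s0=0 s2=1 clk=1 s4=1 s6=1 s5=0 s1=0
  Δ1: s2:1→0, clk:1→0
  (1Δ to stable)
t=16 Δ0: s3=1 s0=0 s2=0 clk=0 s4=1 s6=1 s5=0 s1=0
  Δ1: clk:0→1
  (1Δ to stable)
t=17 Δ0: s3=1 s0=0 s2=0 clk=1 s4=1 s6=1 s5=0 s1=0
  Δ1: clk:1→0
  (1Δ to stable)
t=18 Δ0: s3=1 s0=0 s2=0 clk=0 s4=1 s6=1 s5=0 s1=0
  Δ1: s2:0→1, clk:0→1
  Δ2: s1:0→1
  (2Δ to stable)
t=19 Δ0: s3=1 s0=0 s2=1 clk=1 s4=1 s6=1 s5=0 s1=1
  Δ1: clk:1→0
  (1Δ to stable)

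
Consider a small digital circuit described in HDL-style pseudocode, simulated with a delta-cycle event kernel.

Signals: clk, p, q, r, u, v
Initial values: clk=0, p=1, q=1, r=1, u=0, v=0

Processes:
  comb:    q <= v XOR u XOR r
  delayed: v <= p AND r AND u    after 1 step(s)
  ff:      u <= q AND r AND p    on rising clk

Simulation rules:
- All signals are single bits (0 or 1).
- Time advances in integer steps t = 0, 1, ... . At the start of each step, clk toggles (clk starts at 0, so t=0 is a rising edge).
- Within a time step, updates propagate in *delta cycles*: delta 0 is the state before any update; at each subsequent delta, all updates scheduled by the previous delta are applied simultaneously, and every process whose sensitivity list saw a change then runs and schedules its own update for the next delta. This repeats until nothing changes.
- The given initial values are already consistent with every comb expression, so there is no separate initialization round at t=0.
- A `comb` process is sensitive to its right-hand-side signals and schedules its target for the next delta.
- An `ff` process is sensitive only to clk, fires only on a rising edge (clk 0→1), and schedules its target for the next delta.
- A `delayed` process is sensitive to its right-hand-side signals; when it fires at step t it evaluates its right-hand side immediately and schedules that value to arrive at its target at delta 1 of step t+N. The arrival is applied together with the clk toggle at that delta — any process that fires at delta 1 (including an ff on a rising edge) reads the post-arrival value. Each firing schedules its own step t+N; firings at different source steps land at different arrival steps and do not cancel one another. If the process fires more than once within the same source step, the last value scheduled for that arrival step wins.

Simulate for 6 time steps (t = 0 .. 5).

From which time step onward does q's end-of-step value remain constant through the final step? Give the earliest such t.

1

t0.Δ0 clk=0 p=1 r=1 v=0 q=1 u=0
t0.Δ1 clk=1 p=1 r=1 v=0 q=1 u=0
t0.Δ2 clk=1 p=1 r=1 v=0 q=1 u=1
t0.Δ3 clk=1 p=1 r=1 v=0 q=0 u=1
t1.Δ0 clk=1 p=1 r=1 v=0 q=0 u=1
t1.Δ1 clk=0 p=1 r=1 v=1 q=0 u=1
t1.Δ2 clk=0 p=1 r=1 v=1 q=1 u=1
t2.Δ0 clk=0 p=1 r=1 v=1 q=1 u=1
t2.Δ1 clk=1 p=1 r=1 v=1 q=1 u=1
t3.Δ0 clk=1 p=1 r=1 v=1 q=1 u=1
t3.Δ1 clk=0 p=1 r=1 v=1 q=1 u=1
t4.Δ0 clk=0 p=1 r=1 v=1 q=1 u=1
t4.Δ1 clk=1 p=1 r=1 v=1 q=1 u=1
t5.Δ0 clk=1 p=1 r=1 v=1 q=1 u=1
t5.Δ1 clk=0 p=1 r=1 v=1 q=1 u=1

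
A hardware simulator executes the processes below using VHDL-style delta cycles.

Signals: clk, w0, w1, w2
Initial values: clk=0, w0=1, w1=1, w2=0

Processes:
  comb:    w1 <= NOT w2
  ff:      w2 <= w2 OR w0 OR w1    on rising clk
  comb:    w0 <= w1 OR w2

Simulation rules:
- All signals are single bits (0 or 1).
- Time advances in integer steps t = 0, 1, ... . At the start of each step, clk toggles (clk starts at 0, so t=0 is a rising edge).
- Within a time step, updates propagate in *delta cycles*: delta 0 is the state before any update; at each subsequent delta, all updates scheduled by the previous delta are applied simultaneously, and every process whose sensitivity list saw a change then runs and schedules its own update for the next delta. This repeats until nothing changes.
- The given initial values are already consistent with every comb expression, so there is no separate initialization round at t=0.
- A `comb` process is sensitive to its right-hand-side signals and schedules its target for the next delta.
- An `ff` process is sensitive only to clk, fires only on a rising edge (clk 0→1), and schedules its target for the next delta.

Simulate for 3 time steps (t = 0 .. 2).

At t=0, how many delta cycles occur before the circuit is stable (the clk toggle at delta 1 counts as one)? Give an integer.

3

t0.Δ0 w0=1 w2=0 w1=1 clk=0
t0.Δ1 w0=1 w2=0 w1=1 clk=1
t0.Δ2 w0=1 w2=1 w1=1 clk=1
t0.Δ3 w0=1 w2=1 w1=0 clk=1
t1.Δ0 w0=1 w2=1 w1=0 clk=1
t1.Δ1 w0=1 w2=1 w1=0 clk=0
t2.Δ0 w0=1 w2=1 w1=0 clk=0
t2.Δ1 w0=1 w2=1 w1=0 clk=1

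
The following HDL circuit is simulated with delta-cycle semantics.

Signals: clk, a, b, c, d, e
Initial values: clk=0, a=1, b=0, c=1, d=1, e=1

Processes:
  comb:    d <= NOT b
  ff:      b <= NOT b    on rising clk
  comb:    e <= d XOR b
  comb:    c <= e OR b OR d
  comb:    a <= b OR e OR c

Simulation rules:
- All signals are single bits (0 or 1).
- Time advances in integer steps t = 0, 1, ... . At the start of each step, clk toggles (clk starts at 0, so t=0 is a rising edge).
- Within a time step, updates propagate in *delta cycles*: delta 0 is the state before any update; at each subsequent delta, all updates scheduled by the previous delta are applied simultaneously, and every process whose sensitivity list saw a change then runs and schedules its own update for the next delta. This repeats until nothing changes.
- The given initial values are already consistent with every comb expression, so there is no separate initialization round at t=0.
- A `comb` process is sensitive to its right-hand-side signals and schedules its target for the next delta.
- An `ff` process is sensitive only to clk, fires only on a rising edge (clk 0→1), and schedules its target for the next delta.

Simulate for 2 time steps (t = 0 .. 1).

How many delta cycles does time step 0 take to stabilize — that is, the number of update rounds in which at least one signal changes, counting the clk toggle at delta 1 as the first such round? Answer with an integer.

4

[bits: e,d,c,clk,a,b]
t=0: Δ0=111010 Δ1=111110 Δ2=111111 Δ3=001111 Δ4=101111 | 4Δ
t=1: Δ0=101111 Δ1=101011 | 1Δ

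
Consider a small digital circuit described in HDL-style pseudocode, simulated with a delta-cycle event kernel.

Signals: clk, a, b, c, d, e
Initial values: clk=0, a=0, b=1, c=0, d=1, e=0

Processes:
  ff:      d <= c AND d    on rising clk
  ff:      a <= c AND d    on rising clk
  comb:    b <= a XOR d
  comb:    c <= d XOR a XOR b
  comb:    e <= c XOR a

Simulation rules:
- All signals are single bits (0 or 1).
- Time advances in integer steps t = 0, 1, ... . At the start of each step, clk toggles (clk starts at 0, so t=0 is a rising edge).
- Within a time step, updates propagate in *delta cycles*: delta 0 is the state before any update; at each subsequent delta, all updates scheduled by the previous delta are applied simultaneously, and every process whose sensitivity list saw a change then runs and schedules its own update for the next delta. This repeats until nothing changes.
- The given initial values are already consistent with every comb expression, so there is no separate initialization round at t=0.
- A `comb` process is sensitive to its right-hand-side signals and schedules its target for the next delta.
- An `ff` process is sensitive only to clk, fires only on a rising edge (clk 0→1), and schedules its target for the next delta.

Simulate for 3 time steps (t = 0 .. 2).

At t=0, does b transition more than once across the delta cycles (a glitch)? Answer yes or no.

t0.Δ0 c=0 e=0 clk=0 a=0 d=1 b=1
t0.Δ1 c=0 e=0 clk=1 a=0 d=1 b=1
t0.Δ2 c=0 e=0 clk=1 a=0 d=0 b=1
t0.Δ3 c=1 e=0 clk=1 a=0 d=0 b=0
t0.Δ4 c=0 e=1 clk=1 a=0 d=0 b=0
t0.Δ5 c=0 e=0 clk=1 a=0 d=0 b=0
t1.Δ0 c=0 e=0 clk=1 a=0 d=0 b=0
t1.Δ1 c=0 e=0 clk=0 a=0 d=0 b=0
t2.Δ0 c=0 e=0 clk=0 a=0 d=0 b=0
t2.Δ1 c=0 e=0 clk=1 a=0 d=0 b=0

no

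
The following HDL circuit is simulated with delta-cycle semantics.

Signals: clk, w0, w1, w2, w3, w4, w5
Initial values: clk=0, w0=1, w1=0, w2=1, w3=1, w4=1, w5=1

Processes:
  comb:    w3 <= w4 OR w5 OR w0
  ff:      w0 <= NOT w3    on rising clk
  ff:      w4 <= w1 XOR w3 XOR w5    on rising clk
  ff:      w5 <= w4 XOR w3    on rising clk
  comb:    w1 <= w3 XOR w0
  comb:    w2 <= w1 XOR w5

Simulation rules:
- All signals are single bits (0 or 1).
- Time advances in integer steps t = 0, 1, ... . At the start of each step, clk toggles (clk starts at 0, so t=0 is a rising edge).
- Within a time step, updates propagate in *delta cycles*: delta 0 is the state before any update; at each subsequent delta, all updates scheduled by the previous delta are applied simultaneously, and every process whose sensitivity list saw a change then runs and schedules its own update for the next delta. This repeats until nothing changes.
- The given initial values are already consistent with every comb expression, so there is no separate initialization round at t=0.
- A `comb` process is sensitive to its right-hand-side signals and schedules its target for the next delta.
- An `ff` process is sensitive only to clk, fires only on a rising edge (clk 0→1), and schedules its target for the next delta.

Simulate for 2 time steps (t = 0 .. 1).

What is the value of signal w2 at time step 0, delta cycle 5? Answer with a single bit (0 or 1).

0

t0.Δ0 w0=1 w2=1 w5=1 clk=0 w1=0 w3=1 w4=1
t0.Δ1 w0=1 w2=1 w5=1 clk=1 w1=0 w3=1 w4=1
t0.Δ2 w0=0 w2=1 w5=0 clk=1 w1=0 w3=1 w4=0
t0.Δ3 w0=0 w2=0 w5=0 clk=1 w1=1 w3=0 w4=0
t0.Δ4 w0=0 w2=1 w5=0 clk=1 w1=0 w3=0 w4=0
t0.Δ5 w0=0 w2=0 w5=0 clk=1 w1=0 w3=0 w4=0
t1.Δ0 w0=0 w2=0 w5=0 clk=1 w1=0 w3=0 w4=0
t1.Δ1 w0=0 w2=0 w5=0 clk=0 w1=0 w3=0 w4=0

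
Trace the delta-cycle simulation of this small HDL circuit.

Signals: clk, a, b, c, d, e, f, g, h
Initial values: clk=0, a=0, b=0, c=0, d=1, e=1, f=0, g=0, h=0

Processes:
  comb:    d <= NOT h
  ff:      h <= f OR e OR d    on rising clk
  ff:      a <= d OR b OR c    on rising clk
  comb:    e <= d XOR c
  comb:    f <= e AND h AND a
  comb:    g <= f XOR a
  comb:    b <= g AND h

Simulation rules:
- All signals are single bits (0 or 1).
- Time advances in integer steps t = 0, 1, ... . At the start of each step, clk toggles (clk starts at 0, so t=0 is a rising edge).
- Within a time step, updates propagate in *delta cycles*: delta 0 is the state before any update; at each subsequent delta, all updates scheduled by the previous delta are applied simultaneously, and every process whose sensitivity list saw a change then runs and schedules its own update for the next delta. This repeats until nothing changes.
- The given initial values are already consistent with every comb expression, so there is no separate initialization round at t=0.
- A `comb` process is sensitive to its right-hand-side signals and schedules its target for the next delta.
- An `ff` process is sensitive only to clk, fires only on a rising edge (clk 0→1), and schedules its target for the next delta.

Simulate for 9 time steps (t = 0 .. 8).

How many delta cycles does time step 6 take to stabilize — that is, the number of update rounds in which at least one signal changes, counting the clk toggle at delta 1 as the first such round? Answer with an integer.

4

[bits: e,a,g,f,clk,b,h,d,c]
t=0: Δ0=100000010 Δ1=100010010 Δ2=110010110 Δ3=111110100 Δ4=010111100 Δ5=010010100 Δ6=011010100 Δ7=011011100 | 7Δ
t=1: Δ0=011011100 Δ1=011001100 | 1Δ
t=2: Δ0=011001100 Δ1=011011100 Δ2=011011000 Δ3=011010010 Δ4=111010010 | 4Δ
t=3: Δ0=111010010 Δ1=111000010 | 1Δ
t=4: Δ0=111000010 Δ1=111010010 Δ2=111010110 Δ3=111111100 Δ4=010111100 Δ5=010010100 Δ6=011010100 Δ7=011011100 | 7Δ
t=5: Δ0=011011100 Δ1=011001100 | 1Δ
t=6: Δ0=011001100 Δ1=011011100 Δ2=011011000 Δ3=011010010 Δ4=111010010 | 4Δ
t=7: Δ0=111010010 Δ1=111000010 | 1Δ
t=8: Δ0=111000010 Δ1=111010010 Δ2=111010110 Δ3=111111100 Δ4=010111100 Δ5=010010100 Δ6=011010100 Δ7=011011100 | 7Δ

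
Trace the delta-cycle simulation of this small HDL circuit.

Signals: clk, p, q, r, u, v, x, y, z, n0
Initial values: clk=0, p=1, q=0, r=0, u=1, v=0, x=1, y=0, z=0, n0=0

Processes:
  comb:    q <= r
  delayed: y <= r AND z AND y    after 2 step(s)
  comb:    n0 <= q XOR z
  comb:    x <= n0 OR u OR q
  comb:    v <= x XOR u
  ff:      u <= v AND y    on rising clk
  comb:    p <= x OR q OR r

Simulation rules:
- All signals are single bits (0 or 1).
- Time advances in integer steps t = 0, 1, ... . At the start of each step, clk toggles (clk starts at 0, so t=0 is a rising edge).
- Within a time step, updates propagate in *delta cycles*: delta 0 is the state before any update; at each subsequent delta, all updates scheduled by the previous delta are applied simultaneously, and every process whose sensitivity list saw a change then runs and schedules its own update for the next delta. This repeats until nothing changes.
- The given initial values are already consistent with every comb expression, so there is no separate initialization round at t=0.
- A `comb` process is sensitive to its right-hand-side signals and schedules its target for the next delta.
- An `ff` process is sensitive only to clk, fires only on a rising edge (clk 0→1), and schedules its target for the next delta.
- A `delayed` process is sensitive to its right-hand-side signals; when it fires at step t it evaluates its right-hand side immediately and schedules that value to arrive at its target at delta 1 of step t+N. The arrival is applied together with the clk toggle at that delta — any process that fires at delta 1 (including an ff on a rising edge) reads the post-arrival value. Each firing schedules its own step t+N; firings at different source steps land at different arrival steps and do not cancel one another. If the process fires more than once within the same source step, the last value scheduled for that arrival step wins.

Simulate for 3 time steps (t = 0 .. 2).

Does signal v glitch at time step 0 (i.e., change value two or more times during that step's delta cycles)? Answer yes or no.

t0.Δ0 p=1 n0=0 q=0 x=1 clk=0 r=0 v=0 u=1 z=0 y=0
t0.Δ1 p=1 n0=0 q=0 x=1 clk=1 r=0 v=0 u=1 z=0 y=0
t0.Δ2 p=1 n0=0 q=0 x=1 clk=1 r=0 v=0 u=0 z=0 y=0
t0.Δ3 p=1 n0=0 q=0 x=0 clk=1 r=0 v=1 u=0 z=0 y=0
t0.Δ4 p=0 n0=0 q=0 x=0 clk=1 r=0 v=0 u=0 z=0 y=0
t1.Δ0 p=0 n0=0 q=0 x=0 clk=1 r=0 v=0 u=0 z=0 y=0
t1.Δ1 p=0 n0=0 q=0 x=0 clk=0 r=0 v=0 u=0 z=0 y=0
t2.Δ0 p=0 n0=0 q=0 x=0 clk=0 r=0 v=0 u=0 z=0 y=0
t2.Δ1 p=0 n0=0 q=0 x=0 clk=1 r=0 v=0 u=0 z=0 y=0

yes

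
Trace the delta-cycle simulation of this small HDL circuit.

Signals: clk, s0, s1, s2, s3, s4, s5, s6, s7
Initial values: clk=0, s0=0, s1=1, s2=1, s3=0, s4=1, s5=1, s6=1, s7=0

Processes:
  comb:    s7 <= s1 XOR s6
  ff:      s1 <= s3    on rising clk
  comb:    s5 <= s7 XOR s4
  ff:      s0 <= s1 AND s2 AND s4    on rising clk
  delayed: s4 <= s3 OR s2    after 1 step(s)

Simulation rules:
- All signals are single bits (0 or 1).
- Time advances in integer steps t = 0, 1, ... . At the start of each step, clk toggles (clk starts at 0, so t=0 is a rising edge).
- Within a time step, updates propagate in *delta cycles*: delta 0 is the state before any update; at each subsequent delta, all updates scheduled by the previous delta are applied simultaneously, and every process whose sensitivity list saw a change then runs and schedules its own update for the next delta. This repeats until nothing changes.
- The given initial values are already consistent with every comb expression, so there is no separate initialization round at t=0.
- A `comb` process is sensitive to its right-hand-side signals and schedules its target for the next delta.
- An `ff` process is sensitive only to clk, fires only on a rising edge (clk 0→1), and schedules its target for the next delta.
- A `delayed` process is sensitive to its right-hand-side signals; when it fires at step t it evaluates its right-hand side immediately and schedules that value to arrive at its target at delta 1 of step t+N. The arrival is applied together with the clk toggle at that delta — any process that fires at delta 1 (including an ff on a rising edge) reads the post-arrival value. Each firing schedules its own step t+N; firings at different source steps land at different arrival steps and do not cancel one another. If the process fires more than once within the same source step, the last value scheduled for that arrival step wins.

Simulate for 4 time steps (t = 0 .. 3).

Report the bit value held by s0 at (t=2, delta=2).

0

t0.Δ0 s6=1 s1=1 s5=1 s3=0 clk=0 s2=1 s4=1 s0=0 s7=0
t0.Δ1 s6=1 s1=1 s5=1 s3=0 clk=1 s2=1 s4=1 s0=0 s7=0
t0.Δ2 s6=1 s1=0 s5=1 s3=0 clk=1 s2=1 s4=1 s0=1 s7=0
t0.Δ3 s6=1 s1=0 s5=1 s3=0 clk=1 s2=1 s4=1 s0=1 s7=1
t0.Δ4 s6=1 s1=0 s5=0 s3=0 clk=1 s2=1 s4=1 s0=1 s7=1
t1.Δ0 s6=1 s1=0 s5=0 s3=0 clk=1 s2=1 s4=1 s0=1 s7=1
t1.Δ1 s6=1 s1=0 s5=0 s3=0 clk=0 s2=1 s4=1 s0=1 s7=1
t2.Δ0 s6=1 s1=0 s5=0 s3=0 clk=0 s2=1 s4=1 s0=1 s7=1
t2.Δ1 s6=1 s1=0 s5=0 s3=0 clk=1 s2=1 s4=1 s0=1 s7=1
t2.Δ2 s6=1 s1=0 s5=0 s3=0 clk=1 s2=1 s4=1 s0=0 s7=1
t3.Δ0 s6=1 s1=0 s5=0 s3=0 clk=1 s2=1 s4=1 s0=0 s7=1
t3.Δ1 s6=1 s1=0 s5=0 s3=0 clk=0 s2=1 s4=1 s0=0 s7=1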